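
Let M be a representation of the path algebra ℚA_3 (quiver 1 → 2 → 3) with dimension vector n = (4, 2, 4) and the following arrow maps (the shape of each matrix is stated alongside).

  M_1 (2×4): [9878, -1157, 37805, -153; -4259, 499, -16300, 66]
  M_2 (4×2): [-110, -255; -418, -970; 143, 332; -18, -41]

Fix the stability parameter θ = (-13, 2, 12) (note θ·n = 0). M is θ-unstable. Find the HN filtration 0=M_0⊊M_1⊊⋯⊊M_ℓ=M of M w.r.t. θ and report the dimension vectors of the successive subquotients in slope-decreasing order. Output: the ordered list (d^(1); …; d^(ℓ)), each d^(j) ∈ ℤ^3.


Via rank(M_{q-1}∘⋯∘M_p): M ≅ I[1,1]^2, I[1,3]^2, I[3,3]^2.
μ_θ-semistable layers: μ^(1)=12; μ^(2)=2; μ^(3)=-13

((0, 0, 4); (0, 2, 0); (4, 0, 0))


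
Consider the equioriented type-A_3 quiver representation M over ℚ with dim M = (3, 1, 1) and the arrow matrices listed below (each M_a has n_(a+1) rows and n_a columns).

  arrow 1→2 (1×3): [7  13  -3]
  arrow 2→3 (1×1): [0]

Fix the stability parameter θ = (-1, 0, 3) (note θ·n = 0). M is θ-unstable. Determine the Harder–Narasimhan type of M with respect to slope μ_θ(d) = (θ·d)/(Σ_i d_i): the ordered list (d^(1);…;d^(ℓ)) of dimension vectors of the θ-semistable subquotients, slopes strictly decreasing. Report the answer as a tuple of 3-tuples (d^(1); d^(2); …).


Via rank(M_{q-1}∘⋯∘M_p): M ≅ I[1,1]^2, I[1,2], I[3,3].
μ_θ-semistable layers: μ^(1)=3; μ^(2)=0; μ^(3)=-1

((0, 0, 1); (0, 1, 0); (3, 0, 0))


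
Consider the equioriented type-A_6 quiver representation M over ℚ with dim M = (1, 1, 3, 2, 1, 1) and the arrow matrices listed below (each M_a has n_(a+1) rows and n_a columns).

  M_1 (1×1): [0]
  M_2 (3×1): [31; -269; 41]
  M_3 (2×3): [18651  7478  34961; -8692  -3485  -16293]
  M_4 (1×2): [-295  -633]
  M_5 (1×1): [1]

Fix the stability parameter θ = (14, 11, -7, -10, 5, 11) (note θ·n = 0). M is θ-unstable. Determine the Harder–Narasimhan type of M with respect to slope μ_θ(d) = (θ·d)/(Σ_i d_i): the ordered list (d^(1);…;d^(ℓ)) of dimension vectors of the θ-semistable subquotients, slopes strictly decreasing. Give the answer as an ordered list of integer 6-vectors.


Barcode: M ≅ I[1,1], I[2,3], I[3,4], I[3,6]. HN layers by μ_θ (5 steps, strictly decreasing):
  μ^(1)=14; μ^(2)=11; μ^(3)=5; μ^(4)=2; μ^(5)=-17/2

((1, 0, 0, 0, 0, 0); (0, 0, 0, 0, 0, 1); (0, 0, 0, 0, 1, 0); (0, 1, 1, 0, 0, 0); (0, 0, 2, 2, 0, 0))


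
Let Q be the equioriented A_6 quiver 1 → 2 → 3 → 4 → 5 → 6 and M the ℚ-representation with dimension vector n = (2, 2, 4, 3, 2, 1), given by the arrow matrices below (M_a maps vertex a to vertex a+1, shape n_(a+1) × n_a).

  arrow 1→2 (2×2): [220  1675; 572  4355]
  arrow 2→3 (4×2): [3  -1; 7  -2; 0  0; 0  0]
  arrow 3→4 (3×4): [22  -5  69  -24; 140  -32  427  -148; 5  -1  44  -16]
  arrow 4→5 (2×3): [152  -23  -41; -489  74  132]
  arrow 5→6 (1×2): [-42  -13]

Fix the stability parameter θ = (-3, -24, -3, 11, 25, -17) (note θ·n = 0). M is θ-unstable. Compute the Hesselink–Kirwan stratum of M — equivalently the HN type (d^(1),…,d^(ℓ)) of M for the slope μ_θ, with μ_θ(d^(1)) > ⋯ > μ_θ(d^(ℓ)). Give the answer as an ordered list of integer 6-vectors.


Interval decomposition of M: I[1,1], I[1,6], I[2,5], I[3,3], I[3,4].
HN type (ℓ=6): μ^(1)=25; μ^(2)=11; μ^(3)=19/3; μ^(4)=-3; μ^(5)=-27/2; μ^(6)=-24

((0, 0, 0, 0, 1, 0); (0, 0, 0, 2, 0, 0); (0, 0, 0, 1, 1, 1); (1, 0, 4, 0, 0, 0); (1, 1, 0, 0, 0, 0); (0, 1, 0, 0, 0, 0))


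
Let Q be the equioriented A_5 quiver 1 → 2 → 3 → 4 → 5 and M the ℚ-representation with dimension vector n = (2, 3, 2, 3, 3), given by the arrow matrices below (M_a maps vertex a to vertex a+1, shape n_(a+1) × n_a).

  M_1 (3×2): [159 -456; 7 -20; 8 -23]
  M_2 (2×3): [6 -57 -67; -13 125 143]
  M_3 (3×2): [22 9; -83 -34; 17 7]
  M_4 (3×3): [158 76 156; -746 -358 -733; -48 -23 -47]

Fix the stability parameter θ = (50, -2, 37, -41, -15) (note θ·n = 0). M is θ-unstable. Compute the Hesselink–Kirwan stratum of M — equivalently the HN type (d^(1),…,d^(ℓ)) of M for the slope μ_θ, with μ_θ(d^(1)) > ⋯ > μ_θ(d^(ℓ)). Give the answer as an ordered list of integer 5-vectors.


Interval decomposition of M: I[1,5]^2, I[2,2], I[4,5].
HN type (ℓ=4): μ^(1)=29/5; μ^(2)=-2; μ^(3)=-15; μ^(4)=-41

((2, 2, 2, 2, 2); (0, 1, 0, 0, 0); (0, 0, 0, 0, 1); (0, 0, 0, 1, 0))


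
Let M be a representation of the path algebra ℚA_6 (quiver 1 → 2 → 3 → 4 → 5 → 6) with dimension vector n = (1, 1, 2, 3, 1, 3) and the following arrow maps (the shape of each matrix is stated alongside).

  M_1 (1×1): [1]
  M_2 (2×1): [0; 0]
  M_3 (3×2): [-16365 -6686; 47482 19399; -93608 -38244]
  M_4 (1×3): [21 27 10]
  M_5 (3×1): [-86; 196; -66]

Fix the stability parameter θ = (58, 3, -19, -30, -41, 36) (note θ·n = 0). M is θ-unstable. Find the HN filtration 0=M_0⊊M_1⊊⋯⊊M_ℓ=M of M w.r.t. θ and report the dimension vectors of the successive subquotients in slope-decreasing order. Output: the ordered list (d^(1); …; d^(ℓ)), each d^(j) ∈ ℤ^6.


Interval decomposition of M: I[1,2], I[3,4], I[3,6], I[4,4], I[6,6]^2.
HN type (ℓ=4): μ^(1)=36; μ^(2)=61/2; μ^(3)=-49/2; μ^(4)=-30

((0, 0, 0, 0, 0, 3); (1, 1, 0, 0, 0, 0); (0, 0, 1, 1, 0, 0); (0, 0, 1, 2, 1, 0))


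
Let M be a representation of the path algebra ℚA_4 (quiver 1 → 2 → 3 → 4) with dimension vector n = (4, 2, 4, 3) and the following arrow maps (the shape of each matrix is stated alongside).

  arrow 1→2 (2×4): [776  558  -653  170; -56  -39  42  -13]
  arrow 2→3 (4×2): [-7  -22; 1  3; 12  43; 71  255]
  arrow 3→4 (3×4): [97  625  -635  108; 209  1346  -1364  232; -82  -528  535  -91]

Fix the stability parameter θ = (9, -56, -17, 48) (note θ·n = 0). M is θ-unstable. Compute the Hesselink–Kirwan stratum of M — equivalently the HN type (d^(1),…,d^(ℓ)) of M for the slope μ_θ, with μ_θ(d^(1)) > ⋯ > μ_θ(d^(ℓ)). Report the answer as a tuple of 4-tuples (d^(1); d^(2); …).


Barcode: M ≅ I[1,1]^2, I[1,3], I[1,4], I[3,4]^2. HN layers by μ_θ (4 steps, strictly decreasing):
  μ^(1)=48; μ^(2)=9; μ^(3)=-17; μ^(4)=-47/2

((0, 0, 0, 3); (2, 0, 0, 0); (0, 0, 4, 0); (2, 2, 0, 0))


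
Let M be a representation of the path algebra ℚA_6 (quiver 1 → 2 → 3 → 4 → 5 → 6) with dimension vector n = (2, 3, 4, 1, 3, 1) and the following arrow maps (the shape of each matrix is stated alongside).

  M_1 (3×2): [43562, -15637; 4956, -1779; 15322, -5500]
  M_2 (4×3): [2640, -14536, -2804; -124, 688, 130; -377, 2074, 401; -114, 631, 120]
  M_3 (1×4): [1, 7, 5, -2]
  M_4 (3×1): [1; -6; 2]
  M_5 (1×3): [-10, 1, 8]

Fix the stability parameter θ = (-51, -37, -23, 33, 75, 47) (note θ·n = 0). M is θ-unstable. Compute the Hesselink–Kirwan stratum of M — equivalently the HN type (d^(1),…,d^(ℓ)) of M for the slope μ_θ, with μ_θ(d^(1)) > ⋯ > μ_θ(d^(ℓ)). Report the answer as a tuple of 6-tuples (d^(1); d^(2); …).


Via rank(M_{q-1}∘⋯∘M_p): M ≅ I[1,3], I[1,5], I[2,3], I[3,3], I[5,5], I[5,6].
μ_θ-semistable layers: μ^(1)=75; μ^(2)=61; μ^(3)=33; μ^(4)=-23; μ^(5)=-37; μ^(6)=-51

((0, 0, 0, 0, 2, 0); (0, 0, 0, 0, 1, 1); (0, 0, 0, 1, 0, 0); (0, 0, 4, 0, 0, 0); (0, 3, 0, 0, 0, 0); (2, 0, 0, 0, 0, 0))


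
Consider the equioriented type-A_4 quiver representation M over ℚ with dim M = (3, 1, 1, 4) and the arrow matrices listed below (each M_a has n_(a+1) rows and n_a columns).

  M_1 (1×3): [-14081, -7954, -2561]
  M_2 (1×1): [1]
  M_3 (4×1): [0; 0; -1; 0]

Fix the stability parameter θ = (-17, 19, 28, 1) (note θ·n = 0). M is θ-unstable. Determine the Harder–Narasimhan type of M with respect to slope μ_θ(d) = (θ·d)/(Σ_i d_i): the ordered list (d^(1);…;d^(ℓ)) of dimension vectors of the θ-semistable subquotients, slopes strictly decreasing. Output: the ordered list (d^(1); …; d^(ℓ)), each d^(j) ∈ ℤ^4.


Interval decomposition of M: I[1,1]^2, I[1,4], I[4,4]^3.
HN type (ℓ=3): μ^(1)=16; μ^(2)=1; μ^(3)=-17

((0, 1, 1, 1); (0, 0, 0, 3); (3, 0, 0, 0))


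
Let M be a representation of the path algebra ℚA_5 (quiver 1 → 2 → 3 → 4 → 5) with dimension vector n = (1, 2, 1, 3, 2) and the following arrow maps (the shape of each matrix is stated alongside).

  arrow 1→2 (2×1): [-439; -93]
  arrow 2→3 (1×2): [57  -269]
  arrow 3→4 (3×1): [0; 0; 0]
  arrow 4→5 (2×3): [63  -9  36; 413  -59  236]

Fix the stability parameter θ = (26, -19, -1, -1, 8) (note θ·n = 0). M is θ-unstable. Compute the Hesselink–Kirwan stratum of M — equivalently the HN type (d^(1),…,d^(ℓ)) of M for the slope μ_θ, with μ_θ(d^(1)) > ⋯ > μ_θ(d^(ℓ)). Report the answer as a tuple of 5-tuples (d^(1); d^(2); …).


Barcode: M ≅ I[1,3], I[2,2], I[4,4]^2, I[4,5], I[5,5]. HN layers by μ_θ (4 steps, strictly decreasing):
  μ^(1)=8; μ^(2)=2; μ^(3)=-1; μ^(4)=-19

((0, 0, 0, 0, 2); (1, 1, 1, 0, 0); (0, 0, 0, 3, 0); (0, 1, 0, 0, 0))


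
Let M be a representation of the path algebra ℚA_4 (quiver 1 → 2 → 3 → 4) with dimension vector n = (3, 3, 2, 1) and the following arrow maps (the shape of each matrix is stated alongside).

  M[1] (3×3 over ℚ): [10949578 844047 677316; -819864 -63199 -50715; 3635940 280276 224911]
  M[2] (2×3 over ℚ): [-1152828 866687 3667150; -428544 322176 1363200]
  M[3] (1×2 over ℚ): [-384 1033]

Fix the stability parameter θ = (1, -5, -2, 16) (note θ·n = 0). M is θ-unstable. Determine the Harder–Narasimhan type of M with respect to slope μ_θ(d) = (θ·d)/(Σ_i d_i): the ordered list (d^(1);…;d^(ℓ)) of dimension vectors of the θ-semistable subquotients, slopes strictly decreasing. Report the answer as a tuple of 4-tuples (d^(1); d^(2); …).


Via rank(M_{q-1}∘⋯∘M_p): M ≅ I[1,2]^2, I[1,3], I[3,4].
μ_θ-semistable layers: μ^(1)=16; μ^(2)=-2

((0, 0, 0, 1); (3, 3, 2, 0))


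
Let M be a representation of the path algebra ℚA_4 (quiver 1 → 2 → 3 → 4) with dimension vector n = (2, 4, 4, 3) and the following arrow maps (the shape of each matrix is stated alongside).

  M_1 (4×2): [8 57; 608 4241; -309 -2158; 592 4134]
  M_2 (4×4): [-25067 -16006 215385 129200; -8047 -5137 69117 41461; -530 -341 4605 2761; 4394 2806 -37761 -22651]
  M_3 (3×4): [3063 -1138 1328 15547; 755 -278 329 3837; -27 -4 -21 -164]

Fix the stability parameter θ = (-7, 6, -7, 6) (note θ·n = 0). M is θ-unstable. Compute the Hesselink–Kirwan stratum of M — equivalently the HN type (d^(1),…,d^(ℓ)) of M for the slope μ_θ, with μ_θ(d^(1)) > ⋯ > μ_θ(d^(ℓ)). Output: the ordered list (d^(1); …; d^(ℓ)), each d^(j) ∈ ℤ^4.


Via rank(M_{q-1}∘⋯∘M_p): M ≅ I[1,4]^2, I[2,3], I[2,4].
μ_θ-semistable layers: μ^(1)=6; μ^(2)=-1/2; μ^(3)=-7

((0, 0, 0, 3); (0, 4, 4, 0); (2, 0, 0, 0))


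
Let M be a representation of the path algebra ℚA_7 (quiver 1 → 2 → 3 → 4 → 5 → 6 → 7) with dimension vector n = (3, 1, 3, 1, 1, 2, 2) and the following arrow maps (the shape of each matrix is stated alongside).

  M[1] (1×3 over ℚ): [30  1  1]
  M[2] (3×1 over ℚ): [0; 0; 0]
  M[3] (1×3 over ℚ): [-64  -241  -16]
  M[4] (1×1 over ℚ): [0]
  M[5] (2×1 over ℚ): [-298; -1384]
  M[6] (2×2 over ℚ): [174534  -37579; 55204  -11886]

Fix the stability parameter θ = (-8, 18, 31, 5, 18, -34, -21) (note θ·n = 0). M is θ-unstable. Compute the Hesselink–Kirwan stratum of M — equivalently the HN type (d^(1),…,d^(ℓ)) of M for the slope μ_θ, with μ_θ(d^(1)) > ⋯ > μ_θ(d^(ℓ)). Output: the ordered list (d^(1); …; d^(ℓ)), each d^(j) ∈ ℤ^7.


Interval decomposition of M: I[1,1]^2, I[1,2], I[3,3]^2, I[3,4], I[5,7], I[6,7].
HN type (ℓ=6): μ^(1)=31; μ^(2)=18; μ^(3)=-8; μ^(4)=-37/3; μ^(5)=-21; μ^(6)=-34

((0, 0, 2, 0, 0, 0, 0); (0, 1, 1, 1, 0, 0, 0); (3, 0, 0, 0, 0, 0, 0); (0, 0, 0, 0, 1, 1, 1); (0, 0, 0, 0, 0, 0, 1); (0, 0, 0, 0, 0, 1, 0))


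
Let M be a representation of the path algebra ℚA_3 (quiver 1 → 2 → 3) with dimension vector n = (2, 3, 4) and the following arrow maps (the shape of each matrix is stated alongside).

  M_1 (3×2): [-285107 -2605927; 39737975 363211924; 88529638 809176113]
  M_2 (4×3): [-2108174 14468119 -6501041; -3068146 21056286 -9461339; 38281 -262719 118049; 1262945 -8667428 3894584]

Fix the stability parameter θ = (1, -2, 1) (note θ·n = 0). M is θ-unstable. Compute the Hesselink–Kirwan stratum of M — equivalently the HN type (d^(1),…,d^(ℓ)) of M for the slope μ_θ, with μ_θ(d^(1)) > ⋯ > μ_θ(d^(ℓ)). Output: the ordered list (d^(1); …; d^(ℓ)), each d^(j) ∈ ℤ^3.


Interval decomposition of M: I[1,3]^2, I[2,3], I[3,3].
HN type (ℓ=3): μ^(1)=1; μ^(2)=-1/2; μ^(3)=-2

((0, 0, 4); (2, 2, 0); (0, 1, 0))


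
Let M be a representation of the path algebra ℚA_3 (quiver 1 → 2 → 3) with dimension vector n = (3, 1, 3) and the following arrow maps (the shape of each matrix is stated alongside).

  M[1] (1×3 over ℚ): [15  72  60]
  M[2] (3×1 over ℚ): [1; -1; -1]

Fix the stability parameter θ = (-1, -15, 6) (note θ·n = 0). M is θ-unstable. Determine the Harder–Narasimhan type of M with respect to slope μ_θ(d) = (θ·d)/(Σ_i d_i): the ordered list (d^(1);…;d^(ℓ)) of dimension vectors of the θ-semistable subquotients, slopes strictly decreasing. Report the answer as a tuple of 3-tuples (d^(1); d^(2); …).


Via rank(M_{q-1}∘⋯∘M_p): M ≅ I[1,1]^2, I[1,3], I[3,3]^2.
μ_θ-semistable layers: μ^(1)=6; μ^(2)=-1; μ^(3)=-8

((0, 0, 3); (2, 0, 0); (1, 1, 0))


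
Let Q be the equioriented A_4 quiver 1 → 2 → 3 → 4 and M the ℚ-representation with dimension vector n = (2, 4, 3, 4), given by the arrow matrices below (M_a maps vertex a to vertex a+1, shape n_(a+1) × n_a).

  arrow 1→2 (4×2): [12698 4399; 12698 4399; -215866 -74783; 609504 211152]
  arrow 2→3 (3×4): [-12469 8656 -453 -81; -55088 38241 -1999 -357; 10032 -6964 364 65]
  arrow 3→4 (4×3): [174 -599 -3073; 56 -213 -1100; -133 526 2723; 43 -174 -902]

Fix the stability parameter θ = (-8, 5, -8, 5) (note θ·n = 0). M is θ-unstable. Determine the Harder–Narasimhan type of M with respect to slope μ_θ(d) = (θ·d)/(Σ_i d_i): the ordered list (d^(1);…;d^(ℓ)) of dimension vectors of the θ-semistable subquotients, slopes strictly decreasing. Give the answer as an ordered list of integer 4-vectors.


Via rank(M_{q-1}∘⋯∘M_p): M ≅ I[1,1], I[1,2], I[2,4]^3, I[4,4].
μ_θ-semistable layers: μ^(1)=5; μ^(2)=-3/2; μ^(3)=-8

((0, 1, 0, 4); (0, 3, 3, 0); (2, 0, 0, 0))


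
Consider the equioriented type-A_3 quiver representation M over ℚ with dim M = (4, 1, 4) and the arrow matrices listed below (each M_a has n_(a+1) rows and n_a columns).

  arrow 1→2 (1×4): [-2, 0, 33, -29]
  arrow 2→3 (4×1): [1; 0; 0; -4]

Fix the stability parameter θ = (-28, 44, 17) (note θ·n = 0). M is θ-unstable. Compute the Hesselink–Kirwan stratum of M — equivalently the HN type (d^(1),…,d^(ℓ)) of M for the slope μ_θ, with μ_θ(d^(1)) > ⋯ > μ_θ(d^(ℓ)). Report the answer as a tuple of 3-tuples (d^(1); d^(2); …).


Via rank(M_{q-1}∘⋯∘M_p): M ≅ I[1,1]^3, I[1,3], I[3,3]^3.
μ_θ-semistable layers: μ^(1)=61/2; μ^(2)=17; μ^(3)=-28

((0, 1, 1); (0, 0, 3); (4, 0, 0))


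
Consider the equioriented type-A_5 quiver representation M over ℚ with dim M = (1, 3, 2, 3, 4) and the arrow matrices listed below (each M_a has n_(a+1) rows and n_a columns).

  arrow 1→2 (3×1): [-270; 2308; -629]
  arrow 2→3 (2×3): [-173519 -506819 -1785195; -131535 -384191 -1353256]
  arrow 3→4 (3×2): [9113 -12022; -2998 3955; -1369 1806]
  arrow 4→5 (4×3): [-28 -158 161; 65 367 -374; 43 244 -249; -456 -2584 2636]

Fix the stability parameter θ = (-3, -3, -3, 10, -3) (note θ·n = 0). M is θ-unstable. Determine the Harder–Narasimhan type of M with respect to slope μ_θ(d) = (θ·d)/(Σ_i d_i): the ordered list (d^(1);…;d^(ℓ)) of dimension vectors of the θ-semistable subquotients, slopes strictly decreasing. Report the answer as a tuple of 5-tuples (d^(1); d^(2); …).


Interval decomposition of M: I[1,5], I[2,2], I[2,5], I[4,5], I[5,5].
HN type (ℓ=2): μ^(1)=7/2; μ^(2)=-3

((0, 0, 0, 3, 3); (1, 3, 2, 0, 1))


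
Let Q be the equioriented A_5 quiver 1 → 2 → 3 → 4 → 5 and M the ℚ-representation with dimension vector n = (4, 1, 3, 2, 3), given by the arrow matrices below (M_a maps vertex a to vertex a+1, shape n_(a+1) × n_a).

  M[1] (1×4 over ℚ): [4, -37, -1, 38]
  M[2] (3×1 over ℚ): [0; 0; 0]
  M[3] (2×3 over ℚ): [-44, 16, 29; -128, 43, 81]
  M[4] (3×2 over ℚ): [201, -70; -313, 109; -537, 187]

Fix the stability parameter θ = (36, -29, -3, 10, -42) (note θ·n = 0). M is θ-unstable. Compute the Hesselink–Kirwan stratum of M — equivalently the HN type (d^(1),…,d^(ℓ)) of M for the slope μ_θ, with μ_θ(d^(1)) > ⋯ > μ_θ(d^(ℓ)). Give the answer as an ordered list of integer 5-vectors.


Barcode: M ≅ I[1,1]^3, I[1,2], I[3,3], I[3,5]^2, I[5,5]. HN layers by μ_θ (5 steps, strictly decreasing):
  μ^(1)=36; μ^(2)=7/2; μ^(3)=-3; μ^(4)=-35/3; μ^(5)=-42

((3, 0, 0, 0, 0); (1, 1, 0, 0, 0); (0, 0, 1, 0, 0); (0, 0, 2, 2, 2); (0, 0, 0, 0, 1))


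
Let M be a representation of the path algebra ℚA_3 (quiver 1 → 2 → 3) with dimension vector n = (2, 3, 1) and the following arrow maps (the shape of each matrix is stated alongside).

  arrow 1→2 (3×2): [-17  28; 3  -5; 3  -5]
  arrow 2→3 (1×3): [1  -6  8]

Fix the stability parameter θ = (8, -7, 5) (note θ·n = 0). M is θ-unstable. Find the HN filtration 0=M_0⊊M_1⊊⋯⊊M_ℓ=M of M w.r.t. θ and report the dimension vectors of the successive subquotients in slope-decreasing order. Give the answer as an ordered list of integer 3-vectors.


Barcode: M ≅ I[1,2], I[1,3], I[2,2]. HN layers by μ_θ (3 steps, strictly decreasing):
  μ^(1)=5; μ^(2)=1/2; μ^(3)=-7

((0, 0, 1); (2, 2, 0); (0, 1, 0))


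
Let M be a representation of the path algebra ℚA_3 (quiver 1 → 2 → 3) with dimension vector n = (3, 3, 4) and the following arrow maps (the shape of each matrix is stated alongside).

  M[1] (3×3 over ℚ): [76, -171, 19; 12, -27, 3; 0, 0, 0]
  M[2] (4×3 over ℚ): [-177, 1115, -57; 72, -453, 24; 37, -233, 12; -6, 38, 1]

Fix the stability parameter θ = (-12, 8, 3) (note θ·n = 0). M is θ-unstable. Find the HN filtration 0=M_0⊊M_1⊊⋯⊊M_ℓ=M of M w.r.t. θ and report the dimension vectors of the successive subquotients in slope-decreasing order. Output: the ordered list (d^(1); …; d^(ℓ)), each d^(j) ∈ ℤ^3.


Interval decomposition of M: I[1,1]^2, I[1,3], I[2,3]^2, I[3,3].
HN type (ℓ=3): μ^(1)=11/2; μ^(2)=3; μ^(3)=-12

((0, 3, 3); (0, 0, 1); (3, 0, 0))


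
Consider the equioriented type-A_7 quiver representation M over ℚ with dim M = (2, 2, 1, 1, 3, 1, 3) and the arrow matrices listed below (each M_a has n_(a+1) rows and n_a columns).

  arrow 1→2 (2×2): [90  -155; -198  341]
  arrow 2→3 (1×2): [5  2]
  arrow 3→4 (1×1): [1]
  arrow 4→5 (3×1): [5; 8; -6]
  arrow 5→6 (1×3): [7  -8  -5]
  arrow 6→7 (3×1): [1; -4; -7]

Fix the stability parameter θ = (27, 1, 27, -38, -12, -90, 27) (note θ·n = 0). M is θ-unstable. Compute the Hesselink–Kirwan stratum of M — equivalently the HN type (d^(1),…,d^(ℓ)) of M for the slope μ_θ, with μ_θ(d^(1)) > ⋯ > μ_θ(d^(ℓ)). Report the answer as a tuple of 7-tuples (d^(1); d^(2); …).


Interval decomposition of M: I[1,1], I[1,7], I[2,2], I[5,5]^2, I[7,7]^2.
HN type (ℓ=4): μ^(1)=27; μ^(2)=1; μ^(3)=-12; μ^(4)=-85/6

((1, 0, 0, 0, 0, 0, 3); (0, 1, 0, 0, 0, 0, 0); (0, 0, 0, 0, 2, 0, 0); (1, 1, 1, 1, 1, 1, 0))


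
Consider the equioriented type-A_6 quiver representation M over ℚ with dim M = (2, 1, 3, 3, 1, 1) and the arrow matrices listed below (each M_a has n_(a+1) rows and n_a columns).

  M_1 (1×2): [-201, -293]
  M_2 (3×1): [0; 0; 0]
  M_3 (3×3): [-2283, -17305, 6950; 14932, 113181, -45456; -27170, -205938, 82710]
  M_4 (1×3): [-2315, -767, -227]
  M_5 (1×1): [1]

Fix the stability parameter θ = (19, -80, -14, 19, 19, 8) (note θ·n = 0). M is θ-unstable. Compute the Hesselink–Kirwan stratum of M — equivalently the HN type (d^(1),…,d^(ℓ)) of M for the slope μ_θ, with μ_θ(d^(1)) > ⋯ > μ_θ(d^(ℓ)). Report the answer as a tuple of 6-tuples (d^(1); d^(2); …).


Barcode: M ≅ I[1,1], I[1,2], I[3,4]^2, I[3,6]. HN layers by μ_θ (4 steps, strictly decreasing):
  μ^(1)=19; μ^(2)=46/3; μ^(3)=-14; μ^(4)=-61/2

((1, 0, 0, 2, 0, 0); (0, 0, 0, 1, 1, 1); (0, 0, 3, 0, 0, 0); (1, 1, 0, 0, 0, 0))


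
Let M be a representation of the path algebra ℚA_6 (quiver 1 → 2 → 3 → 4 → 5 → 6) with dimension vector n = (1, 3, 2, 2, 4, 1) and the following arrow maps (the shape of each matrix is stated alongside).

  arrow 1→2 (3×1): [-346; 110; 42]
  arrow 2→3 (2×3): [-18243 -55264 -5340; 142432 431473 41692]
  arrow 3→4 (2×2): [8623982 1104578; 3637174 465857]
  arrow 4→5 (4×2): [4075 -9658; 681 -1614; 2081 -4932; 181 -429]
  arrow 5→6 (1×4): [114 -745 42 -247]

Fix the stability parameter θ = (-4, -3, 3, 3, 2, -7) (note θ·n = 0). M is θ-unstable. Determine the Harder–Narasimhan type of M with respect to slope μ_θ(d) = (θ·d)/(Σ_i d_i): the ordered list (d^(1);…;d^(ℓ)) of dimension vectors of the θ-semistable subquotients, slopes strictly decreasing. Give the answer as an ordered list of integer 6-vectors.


Interval decomposition of M: I[1,6], I[2,2], I[2,5], I[5,5]^2.
HN type (ℓ=5): μ^(1)=8/3; μ^(2)=2; μ^(3)=1/4; μ^(4)=-3; μ^(5)=-4

((0, 0, 1, 1, 1, 0); (0, 0, 0, 0, 2, 0); (0, 0, 1, 1, 1, 1); (0, 3, 0, 0, 0, 0); (1, 0, 0, 0, 0, 0))


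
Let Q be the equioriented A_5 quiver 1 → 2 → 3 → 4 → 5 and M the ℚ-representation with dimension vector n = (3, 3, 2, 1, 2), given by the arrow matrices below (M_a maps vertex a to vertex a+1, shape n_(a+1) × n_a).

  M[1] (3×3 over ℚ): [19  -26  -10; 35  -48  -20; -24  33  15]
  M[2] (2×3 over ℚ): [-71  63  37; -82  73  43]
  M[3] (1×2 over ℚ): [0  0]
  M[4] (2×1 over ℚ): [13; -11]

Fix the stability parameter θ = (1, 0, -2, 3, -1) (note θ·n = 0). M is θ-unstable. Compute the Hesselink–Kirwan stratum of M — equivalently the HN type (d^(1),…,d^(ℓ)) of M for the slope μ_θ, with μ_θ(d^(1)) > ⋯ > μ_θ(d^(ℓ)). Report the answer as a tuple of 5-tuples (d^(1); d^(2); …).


Interval decomposition of M: I[1,1], I[1,3]^2, I[2,2], I[4,5], I[5,5].
HN type (ℓ=4): μ^(1)=1; μ^(2)=0; μ^(3)=-1/3; μ^(4)=-1

((1, 0, 0, 1, 1); (0, 1, 0, 0, 0); (2, 2, 2, 0, 0); (0, 0, 0, 0, 1))


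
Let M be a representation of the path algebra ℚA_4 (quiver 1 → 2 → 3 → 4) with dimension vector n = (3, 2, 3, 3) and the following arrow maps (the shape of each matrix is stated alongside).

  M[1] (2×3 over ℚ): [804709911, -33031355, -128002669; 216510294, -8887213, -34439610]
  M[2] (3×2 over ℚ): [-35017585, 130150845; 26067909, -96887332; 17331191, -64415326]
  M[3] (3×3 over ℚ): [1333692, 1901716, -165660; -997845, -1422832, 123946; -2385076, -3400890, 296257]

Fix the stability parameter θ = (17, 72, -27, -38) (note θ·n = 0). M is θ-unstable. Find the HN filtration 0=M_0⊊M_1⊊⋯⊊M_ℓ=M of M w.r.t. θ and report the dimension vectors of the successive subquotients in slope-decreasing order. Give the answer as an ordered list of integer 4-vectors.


Via rank(M_{q-1}∘⋯∘M_p): M ≅ I[1,1], I[1,4]^2, I[3,4].
μ_θ-semistable layers: μ^(1)=17; μ^(2)=6; μ^(3)=-65/2

((1, 0, 0, 0); (2, 2, 2, 2); (0, 0, 1, 1))


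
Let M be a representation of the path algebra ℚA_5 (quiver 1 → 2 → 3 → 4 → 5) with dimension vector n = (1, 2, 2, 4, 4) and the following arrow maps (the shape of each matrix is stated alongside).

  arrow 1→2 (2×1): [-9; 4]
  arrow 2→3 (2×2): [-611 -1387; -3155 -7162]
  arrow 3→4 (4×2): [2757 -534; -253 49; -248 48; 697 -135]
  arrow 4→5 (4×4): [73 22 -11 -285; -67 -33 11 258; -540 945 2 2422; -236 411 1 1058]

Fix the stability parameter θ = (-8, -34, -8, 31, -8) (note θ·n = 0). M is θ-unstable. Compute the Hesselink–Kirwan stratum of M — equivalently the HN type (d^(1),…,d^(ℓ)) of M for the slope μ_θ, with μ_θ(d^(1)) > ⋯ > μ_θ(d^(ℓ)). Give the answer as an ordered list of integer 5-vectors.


Interval decomposition of M: I[1,5], I[2,5], I[4,5]^2.
HN type (ℓ=4): μ^(1)=23/2; μ^(2)=-8; μ^(3)=-21; μ^(4)=-34

((0, 0, 0, 4, 4); (0, 0, 2, 0, 0); (1, 1, 0, 0, 0); (0, 1, 0, 0, 0))


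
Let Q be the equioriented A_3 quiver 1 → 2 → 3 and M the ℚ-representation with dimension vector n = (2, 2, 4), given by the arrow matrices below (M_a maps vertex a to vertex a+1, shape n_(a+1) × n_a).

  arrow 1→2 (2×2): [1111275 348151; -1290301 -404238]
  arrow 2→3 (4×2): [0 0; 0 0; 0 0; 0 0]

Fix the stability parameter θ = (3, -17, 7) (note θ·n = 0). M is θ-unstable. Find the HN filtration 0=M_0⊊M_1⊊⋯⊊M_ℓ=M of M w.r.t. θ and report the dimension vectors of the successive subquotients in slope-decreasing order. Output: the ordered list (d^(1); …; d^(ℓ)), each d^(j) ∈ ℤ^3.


Barcode: M ≅ I[1,2]^2, I[3,3]^4. HN layers by μ_θ (2 steps, strictly decreasing):
  μ^(1)=7; μ^(2)=-7

((0, 0, 4); (2, 2, 0))


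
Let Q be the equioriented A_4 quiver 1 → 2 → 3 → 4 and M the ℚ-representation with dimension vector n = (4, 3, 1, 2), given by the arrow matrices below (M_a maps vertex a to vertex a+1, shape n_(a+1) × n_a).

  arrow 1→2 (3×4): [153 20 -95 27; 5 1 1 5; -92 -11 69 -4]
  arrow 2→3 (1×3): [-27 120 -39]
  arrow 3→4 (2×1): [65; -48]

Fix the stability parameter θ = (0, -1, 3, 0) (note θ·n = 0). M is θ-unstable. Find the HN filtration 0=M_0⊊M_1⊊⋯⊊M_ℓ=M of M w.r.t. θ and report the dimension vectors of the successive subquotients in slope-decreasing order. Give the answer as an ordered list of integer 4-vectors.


Via rank(M_{q-1}∘⋯∘M_p): M ≅ I[1,1], I[1,2]^2, I[1,4], I[4,4].
μ_θ-semistable layers: μ^(1)=3/2; μ^(2)=0; μ^(3)=-1/2

((0, 0, 1, 1); (1, 0, 0, 1); (3, 3, 0, 0))


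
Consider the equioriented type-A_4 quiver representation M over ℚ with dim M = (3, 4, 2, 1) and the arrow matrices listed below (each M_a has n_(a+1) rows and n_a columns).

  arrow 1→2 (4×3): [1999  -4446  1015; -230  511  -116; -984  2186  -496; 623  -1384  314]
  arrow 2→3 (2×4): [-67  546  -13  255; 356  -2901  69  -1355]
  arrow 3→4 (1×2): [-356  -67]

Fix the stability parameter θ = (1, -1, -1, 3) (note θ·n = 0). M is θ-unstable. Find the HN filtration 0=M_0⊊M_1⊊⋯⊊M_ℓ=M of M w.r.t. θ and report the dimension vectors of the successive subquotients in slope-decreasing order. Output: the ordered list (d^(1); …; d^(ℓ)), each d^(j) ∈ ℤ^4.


Barcode: M ≅ I[1,2], I[1,3], I[1,4], I[2,2]. HN layers by μ_θ (4 steps, strictly decreasing):
  μ^(1)=3; μ^(2)=0; μ^(3)=-1/3; μ^(4)=-1

((0, 0, 0, 1); (1, 1, 0, 0); (2, 2, 2, 0); (0, 1, 0, 0))


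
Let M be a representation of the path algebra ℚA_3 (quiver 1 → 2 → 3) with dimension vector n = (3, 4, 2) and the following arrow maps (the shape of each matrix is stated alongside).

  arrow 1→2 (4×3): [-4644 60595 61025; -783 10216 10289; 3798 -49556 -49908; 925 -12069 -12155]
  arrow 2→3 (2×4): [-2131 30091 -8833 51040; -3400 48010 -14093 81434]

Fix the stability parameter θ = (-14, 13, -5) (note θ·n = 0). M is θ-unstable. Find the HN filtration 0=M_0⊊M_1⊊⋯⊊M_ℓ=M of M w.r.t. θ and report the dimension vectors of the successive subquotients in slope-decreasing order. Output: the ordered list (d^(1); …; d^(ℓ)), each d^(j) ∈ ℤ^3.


Barcode: M ≅ I[1,2]^2, I[1,3], I[2,3]. HN layers by μ_θ (3 steps, strictly decreasing):
  μ^(1)=13; μ^(2)=4; μ^(3)=-14

((0, 2, 0); (0, 2, 2); (3, 0, 0))


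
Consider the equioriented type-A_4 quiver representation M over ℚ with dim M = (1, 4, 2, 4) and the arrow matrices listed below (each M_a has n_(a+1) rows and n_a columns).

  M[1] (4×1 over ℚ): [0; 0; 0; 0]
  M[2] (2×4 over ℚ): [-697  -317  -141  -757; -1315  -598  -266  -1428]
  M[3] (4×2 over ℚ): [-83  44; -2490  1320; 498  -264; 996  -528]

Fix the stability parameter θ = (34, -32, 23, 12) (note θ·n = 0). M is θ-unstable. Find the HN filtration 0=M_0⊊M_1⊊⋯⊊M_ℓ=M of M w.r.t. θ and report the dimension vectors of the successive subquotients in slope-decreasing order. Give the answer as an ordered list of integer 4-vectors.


Via rank(M_{q-1}∘⋯∘M_p): M ≅ I[1,1], I[2,2]^2, I[2,3], I[2,4], I[4,4]^3.
μ_θ-semistable layers: μ^(1)=34; μ^(2)=23; μ^(3)=35/2; μ^(4)=12; μ^(5)=-32

((1, 0, 0, 0); (0, 0, 1, 0); (0, 0, 1, 1); (0, 0, 0, 3); (0, 4, 0, 0))


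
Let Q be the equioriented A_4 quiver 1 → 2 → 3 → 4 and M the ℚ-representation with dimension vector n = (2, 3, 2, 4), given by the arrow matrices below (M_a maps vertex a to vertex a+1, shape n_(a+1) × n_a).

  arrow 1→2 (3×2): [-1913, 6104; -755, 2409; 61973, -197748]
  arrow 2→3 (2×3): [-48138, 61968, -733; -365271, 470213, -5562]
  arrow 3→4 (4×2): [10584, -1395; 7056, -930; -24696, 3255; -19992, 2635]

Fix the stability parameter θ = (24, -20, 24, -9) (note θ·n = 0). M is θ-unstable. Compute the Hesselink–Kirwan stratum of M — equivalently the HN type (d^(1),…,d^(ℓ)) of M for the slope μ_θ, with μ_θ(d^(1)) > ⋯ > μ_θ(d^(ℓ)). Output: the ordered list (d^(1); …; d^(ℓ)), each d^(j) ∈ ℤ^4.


Barcode: M ≅ I[1,3], I[1,4], I[2,2], I[4,4]^3. HN layers by μ_θ (5 steps, strictly decreasing):
  μ^(1)=24; μ^(2)=15/2; μ^(3)=2; μ^(4)=-9; μ^(5)=-20

((0, 0, 1, 0); (0, 0, 1, 1); (2, 2, 0, 0); (0, 0, 0, 3); (0, 1, 0, 0))


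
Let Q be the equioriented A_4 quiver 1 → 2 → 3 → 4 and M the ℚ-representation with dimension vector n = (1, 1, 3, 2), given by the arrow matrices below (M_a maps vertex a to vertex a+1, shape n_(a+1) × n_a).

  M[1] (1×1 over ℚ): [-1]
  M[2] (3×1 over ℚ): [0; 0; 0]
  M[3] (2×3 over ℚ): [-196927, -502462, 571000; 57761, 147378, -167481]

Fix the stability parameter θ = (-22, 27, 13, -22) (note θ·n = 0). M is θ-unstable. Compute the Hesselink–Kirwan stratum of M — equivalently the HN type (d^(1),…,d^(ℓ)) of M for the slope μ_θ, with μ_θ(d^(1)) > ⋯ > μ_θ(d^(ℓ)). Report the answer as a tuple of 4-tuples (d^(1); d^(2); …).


Interval decomposition of M: I[1,2], I[3,3], I[3,4]^2.
HN type (ℓ=4): μ^(1)=27; μ^(2)=13; μ^(3)=-9/2; μ^(4)=-22

((0, 1, 0, 0); (0, 0, 1, 0); (0, 0, 2, 2); (1, 0, 0, 0))


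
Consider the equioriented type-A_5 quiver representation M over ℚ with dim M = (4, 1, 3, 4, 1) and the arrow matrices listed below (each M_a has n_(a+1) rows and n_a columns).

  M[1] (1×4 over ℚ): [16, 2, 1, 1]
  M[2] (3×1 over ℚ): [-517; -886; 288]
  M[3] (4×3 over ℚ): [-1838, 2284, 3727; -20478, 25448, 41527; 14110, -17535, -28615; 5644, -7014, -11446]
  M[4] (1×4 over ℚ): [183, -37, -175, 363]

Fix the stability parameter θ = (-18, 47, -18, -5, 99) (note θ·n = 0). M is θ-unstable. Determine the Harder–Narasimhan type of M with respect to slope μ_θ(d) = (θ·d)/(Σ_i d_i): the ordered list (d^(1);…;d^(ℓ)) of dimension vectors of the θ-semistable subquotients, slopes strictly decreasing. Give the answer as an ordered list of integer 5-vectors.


Interval decomposition of M: I[1,1]^3, I[1,4], I[3,3], I[3,5], I[4,4]^2.
HN type (ℓ=4): μ^(1)=99; μ^(2)=8; μ^(3)=-5; μ^(4)=-18

((0, 0, 0, 0, 1); (0, 1, 1, 1, 0); (0, 0, 0, 3, 0); (4, 0, 2, 0, 0))


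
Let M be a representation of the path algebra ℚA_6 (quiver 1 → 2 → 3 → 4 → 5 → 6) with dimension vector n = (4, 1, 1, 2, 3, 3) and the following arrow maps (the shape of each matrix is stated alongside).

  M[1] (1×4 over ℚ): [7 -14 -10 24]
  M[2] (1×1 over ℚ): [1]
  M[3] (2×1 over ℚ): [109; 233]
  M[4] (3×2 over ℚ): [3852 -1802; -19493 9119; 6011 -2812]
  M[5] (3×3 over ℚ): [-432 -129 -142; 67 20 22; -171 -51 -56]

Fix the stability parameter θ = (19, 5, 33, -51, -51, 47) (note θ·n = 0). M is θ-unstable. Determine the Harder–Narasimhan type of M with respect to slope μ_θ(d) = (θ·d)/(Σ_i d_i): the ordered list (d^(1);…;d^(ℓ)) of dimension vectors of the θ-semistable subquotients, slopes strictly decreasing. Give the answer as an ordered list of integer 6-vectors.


Interval decomposition of M: I[1,1]^3, I[1,5], I[4,6], I[5,6], I[6,6].
HN type (ℓ=4): μ^(1)=47; μ^(2)=19; μ^(3)=-9; μ^(4)=-51

((0, 0, 0, 0, 0, 3); (3, 0, 0, 0, 0, 0); (1, 1, 1, 1, 1, 0); (0, 0, 0, 1, 2, 0))


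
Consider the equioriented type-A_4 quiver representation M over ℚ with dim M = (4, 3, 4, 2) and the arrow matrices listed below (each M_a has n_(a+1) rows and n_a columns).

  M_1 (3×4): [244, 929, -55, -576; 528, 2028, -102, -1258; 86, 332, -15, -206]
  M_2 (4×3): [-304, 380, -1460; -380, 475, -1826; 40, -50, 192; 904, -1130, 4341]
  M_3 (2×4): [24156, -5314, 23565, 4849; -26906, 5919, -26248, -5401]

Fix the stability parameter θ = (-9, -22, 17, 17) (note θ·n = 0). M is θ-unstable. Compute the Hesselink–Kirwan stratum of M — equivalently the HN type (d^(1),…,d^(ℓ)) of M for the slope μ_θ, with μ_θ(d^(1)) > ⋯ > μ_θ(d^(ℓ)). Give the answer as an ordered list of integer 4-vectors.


Via rank(M_{q-1}∘⋯∘M_p): M ≅ I[1,1], I[1,2], I[1,4]^2, I[3,3]^2.
μ_θ-semistable layers: μ^(1)=17; μ^(2)=-9; μ^(3)=-31/2

((0, 0, 4, 2); (1, 0, 0, 0); (3, 3, 0, 0))


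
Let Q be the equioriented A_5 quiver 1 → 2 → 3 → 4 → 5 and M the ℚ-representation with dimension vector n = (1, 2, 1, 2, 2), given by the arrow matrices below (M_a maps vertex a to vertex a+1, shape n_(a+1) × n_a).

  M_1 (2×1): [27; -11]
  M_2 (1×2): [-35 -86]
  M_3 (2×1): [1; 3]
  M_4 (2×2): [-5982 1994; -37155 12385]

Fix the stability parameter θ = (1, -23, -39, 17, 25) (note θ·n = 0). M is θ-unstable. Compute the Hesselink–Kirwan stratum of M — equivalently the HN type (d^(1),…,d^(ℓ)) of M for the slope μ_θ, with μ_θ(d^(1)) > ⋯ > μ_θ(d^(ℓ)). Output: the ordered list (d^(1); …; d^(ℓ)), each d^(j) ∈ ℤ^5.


Interval decomposition of M: I[1,4], I[2,2], I[4,5], I[5,5].
HN type (ℓ=4): μ^(1)=25; μ^(2)=17; μ^(3)=-61/3; μ^(4)=-23

((0, 0, 0, 0, 2); (0, 0, 0, 2, 0); (1, 1, 1, 0, 0); (0, 1, 0, 0, 0))


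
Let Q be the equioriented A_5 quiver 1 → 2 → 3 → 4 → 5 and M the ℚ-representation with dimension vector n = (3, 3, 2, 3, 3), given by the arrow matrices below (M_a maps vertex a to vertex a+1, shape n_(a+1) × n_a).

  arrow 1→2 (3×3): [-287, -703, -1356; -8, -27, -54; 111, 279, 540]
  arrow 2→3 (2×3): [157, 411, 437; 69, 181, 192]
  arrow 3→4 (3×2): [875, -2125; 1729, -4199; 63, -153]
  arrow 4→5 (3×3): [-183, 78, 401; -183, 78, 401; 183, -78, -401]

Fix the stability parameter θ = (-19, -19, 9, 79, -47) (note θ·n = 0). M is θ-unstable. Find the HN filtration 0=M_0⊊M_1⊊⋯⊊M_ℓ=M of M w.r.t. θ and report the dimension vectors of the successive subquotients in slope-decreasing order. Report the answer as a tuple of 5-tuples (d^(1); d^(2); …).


Barcode: M ≅ I[1,1], I[1,3], I[1,4], I[2,2], I[4,4], I[4,5], I[5,5]^2. HN layers by μ_θ (5 steps, strictly decreasing):
  μ^(1)=79; μ^(2)=16; μ^(3)=9; μ^(4)=-19; μ^(5)=-47

((0, 0, 0, 2, 0); (0, 0, 0, 1, 1); (0, 0, 2, 0, 0); (3, 3, 0, 0, 0); (0, 0, 0, 0, 2))


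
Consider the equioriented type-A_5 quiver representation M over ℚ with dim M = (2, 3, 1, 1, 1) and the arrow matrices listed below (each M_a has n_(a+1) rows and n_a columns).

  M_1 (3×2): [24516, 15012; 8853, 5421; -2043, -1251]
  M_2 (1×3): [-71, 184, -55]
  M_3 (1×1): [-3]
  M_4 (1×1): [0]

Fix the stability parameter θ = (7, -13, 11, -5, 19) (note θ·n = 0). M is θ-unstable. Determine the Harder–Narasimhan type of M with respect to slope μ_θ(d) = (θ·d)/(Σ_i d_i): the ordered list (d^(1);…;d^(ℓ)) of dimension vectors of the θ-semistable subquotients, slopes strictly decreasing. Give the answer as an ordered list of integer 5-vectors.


Via rank(M_{q-1}∘⋯∘M_p): M ≅ I[1,1], I[1,4], I[2,2]^2, I[5,5].
μ_θ-semistable layers: μ^(1)=19; μ^(2)=7; μ^(3)=3; μ^(4)=-3; μ^(5)=-13

((0, 0, 0, 0, 1); (1, 0, 0, 0, 0); (0, 0, 1, 1, 0); (1, 1, 0, 0, 0); (0, 2, 0, 0, 0))


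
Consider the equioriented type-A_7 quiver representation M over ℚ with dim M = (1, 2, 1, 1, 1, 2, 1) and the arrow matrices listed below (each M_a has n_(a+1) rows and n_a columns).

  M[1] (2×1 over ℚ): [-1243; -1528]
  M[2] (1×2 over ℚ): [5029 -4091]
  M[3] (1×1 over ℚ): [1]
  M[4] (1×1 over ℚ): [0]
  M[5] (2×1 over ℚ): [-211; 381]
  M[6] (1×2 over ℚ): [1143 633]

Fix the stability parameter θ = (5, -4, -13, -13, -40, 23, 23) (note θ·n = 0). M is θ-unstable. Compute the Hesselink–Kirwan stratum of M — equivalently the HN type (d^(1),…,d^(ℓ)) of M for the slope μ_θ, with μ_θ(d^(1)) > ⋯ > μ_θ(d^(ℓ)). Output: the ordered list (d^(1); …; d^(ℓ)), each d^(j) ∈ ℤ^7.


Interval decomposition of M: I[1,4], I[2,2], I[5,6], I[6,7].
HN type (ℓ=4): μ^(1)=23; μ^(2)=-4; μ^(3)=-25/4; μ^(4)=-40

((0, 0, 0, 0, 0, 2, 1); (0, 1, 0, 0, 0, 0, 0); (1, 1, 1, 1, 0, 0, 0); (0, 0, 0, 0, 1, 0, 0))


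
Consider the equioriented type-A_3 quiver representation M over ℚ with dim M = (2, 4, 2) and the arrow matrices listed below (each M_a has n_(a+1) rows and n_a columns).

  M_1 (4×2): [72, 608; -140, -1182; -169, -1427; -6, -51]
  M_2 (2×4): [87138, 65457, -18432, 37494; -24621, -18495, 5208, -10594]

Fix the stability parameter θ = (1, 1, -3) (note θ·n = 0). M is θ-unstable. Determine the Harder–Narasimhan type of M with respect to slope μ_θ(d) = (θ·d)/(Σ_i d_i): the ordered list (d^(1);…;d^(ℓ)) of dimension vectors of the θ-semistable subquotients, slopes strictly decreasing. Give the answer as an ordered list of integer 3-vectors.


Interval decomposition of M: I[1,2]^2, I[2,3]^2.
HN type (ℓ=2): μ^(1)=1; μ^(2)=-1

((2, 2, 0); (0, 2, 2))


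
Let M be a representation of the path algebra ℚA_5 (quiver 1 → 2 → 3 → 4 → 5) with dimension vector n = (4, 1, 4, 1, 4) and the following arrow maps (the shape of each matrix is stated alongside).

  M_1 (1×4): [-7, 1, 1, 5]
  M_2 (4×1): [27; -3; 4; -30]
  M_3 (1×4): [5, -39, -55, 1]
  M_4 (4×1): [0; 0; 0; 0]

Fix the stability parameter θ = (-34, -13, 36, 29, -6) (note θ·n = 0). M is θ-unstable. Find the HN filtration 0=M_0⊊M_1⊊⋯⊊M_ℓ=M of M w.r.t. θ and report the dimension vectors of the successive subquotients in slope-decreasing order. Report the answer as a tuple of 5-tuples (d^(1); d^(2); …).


Barcode: M ≅ I[1,1]^3, I[1,4], I[3,3]^3, I[5,5]^4. HN layers by μ_θ (5 steps, strictly decreasing):
  μ^(1)=36; μ^(2)=65/2; μ^(3)=-6; μ^(4)=-13; μ^(5)=-34

((0, 0, 3, 0, 0); (0, 0, 1, 1, 0); (0, 0, 0, 0, 4); (0, 1, 0, 0, 0); (4, 0, 0, 0, 0))


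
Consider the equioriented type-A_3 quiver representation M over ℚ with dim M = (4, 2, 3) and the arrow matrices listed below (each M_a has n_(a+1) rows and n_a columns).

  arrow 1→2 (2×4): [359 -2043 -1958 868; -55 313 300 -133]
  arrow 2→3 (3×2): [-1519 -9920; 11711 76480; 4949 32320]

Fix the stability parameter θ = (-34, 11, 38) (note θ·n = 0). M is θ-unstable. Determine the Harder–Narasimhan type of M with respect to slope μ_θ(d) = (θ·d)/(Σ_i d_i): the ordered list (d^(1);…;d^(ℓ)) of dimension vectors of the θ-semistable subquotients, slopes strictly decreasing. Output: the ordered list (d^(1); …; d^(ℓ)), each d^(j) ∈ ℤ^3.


Interval decomposition of M: I[1,1]^2, I[1,2], I[1,3], I[3,3]^2.
HN type (ℓ=3): μ^(1)=38; μ^(2)=11; μ^(3)=-34

((0, 0, 3); (0, 2, 0); (4, 0, 0))


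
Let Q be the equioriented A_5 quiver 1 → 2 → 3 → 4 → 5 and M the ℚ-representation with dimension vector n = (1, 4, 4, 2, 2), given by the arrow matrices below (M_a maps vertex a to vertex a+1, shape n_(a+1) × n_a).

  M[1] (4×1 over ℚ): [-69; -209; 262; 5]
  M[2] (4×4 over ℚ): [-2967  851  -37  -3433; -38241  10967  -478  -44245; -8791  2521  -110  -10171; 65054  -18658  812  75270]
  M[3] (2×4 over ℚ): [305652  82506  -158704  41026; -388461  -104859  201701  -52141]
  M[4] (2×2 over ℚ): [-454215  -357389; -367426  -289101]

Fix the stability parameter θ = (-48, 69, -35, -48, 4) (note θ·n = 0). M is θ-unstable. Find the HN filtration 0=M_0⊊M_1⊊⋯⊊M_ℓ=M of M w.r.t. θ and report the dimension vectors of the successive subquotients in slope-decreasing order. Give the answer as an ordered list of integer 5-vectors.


Via rank(M_{q-1}∘⋯∘M_p): M ≅ I[1,5], I[2,2]^2, I[2,5], I[3,3]^2.
μ_θ-semistable layers: μ^(1)=69; μ^(2)=4; μ^(3)=-14/3; μ^(4)=-35; μ^(5)=-48

((0, 2, 0, 0, 0); (0, 0, 0, 0, 2); (0, 2, 2, 2, 0); (0, 0, 2, 0, 0); (1, 0, 0, 0, 0))
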